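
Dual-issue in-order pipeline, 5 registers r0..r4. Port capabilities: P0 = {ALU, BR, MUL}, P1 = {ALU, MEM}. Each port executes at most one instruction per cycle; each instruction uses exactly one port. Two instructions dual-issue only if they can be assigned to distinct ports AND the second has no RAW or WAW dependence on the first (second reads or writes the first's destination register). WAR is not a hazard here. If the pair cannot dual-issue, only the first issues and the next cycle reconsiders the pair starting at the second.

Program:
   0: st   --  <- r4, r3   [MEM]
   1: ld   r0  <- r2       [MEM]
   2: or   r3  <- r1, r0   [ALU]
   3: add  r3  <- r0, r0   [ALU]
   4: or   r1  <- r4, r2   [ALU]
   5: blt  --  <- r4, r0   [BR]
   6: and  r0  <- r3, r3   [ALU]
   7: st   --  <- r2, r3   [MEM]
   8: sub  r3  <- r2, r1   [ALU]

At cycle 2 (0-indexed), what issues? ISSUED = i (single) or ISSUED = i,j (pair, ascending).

ISSUED = 2

#0 head=0: st.MEM i0 no-port MEM/MEM
#1 head=1: ld.MEM i1 RAW r0
#2 head=2: or.ALU i2 WAW r3
#3 head=3: add.ALU or.ALU i3,i4 pair
#4 head=5: blt.BR and.ALU i5,i6 pair
#5 head=7: st.MEM sub.ALU i7,i8 pair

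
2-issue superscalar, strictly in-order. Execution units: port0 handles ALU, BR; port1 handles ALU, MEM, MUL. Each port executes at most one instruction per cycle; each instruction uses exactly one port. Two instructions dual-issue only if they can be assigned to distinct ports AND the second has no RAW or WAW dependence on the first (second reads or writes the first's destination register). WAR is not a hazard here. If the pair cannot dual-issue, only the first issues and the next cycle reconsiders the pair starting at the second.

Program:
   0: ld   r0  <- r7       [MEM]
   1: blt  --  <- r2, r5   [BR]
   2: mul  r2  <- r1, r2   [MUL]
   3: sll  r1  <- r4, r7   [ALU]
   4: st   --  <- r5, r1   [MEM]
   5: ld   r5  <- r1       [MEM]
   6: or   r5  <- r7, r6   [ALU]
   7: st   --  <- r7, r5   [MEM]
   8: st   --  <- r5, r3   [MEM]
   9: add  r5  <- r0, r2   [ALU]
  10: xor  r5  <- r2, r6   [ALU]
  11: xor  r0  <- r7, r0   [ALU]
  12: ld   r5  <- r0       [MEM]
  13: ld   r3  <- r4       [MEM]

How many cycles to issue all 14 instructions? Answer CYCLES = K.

CYCLES = 10

#0 head=0: ld blt i0,i1 2-wide
#1 head=2: mul sll i2,i3 2-wide
#2 head=4: st i4 no-port MEM/MEM
#3 head=5: ld i5 WAW r5
#4 head=6: or i6 RAW r5
#5 head=7: st i7 no-port MEM/MEM
#6 head=8: st add i8,i9 2-wide
#7 head=10: xor xor i10,i11 2-wide
#8 head=12: ld i12 no-port MEM/MEM
#9 head=13: ld i13 tail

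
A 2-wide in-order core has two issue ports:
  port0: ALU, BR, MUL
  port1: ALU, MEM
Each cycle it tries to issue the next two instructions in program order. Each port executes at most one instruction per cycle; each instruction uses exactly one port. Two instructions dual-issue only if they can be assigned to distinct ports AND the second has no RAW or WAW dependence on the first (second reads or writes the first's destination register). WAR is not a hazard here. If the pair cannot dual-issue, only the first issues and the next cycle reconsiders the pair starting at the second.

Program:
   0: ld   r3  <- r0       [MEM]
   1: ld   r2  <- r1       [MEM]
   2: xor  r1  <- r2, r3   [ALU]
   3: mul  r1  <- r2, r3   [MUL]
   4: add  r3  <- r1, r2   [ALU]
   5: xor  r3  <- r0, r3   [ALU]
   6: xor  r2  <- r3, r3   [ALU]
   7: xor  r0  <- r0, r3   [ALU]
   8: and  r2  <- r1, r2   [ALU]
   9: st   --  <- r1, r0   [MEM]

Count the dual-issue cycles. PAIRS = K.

t=0 i0:ld.MEM ; no-port MEM/MEM
t=1 i1:ld.MEM ; RAW r2
t=2 i2:xor.ALU ; WAW r1
t=3 i3:mul.MUL ; RAW r1
t=4 i4:add.ALU ; RAW+WAW r3
t=5 i5:xor.ALU ; RAW r3
t=6 i6&i7:xor.ALU xor.ALU ; 2-wide
t=7 i8&i9:and.ALU st.MEM ; 2-wide

PAIRS = 2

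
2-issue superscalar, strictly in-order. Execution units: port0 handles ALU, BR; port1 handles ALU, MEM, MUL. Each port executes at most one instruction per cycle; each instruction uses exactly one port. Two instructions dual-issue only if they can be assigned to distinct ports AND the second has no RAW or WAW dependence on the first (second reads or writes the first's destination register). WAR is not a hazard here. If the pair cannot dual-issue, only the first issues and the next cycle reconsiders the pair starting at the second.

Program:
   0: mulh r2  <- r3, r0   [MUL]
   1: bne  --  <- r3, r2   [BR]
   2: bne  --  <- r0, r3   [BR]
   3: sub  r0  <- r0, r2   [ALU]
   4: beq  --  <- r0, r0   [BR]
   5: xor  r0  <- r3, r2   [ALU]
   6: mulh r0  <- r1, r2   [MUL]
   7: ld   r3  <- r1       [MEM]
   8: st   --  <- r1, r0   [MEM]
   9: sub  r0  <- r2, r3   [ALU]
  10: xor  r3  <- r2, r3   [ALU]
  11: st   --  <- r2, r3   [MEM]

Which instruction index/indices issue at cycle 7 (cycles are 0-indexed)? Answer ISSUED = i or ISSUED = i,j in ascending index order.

ISSUED = 10

  cy0 -> i0 (mulh) RAW r2
  cy1 -> i1 (bne) no-port BR/BR
  cy2 -> i2,i3 (bne+sub) 2-wide
  cy3 -> i4,i5 (beq+xor) 2-wide
  cy4 -> i6 (mulh) no-port MUL/MEM
  cy5 -> i7 (ld) no-port MEM/MEM
  cy6 -> i8,i9 (st+sub) 2-wide
  cy7 -> i10 (xor) RAW r3
  cy8 -> i11 (st) tail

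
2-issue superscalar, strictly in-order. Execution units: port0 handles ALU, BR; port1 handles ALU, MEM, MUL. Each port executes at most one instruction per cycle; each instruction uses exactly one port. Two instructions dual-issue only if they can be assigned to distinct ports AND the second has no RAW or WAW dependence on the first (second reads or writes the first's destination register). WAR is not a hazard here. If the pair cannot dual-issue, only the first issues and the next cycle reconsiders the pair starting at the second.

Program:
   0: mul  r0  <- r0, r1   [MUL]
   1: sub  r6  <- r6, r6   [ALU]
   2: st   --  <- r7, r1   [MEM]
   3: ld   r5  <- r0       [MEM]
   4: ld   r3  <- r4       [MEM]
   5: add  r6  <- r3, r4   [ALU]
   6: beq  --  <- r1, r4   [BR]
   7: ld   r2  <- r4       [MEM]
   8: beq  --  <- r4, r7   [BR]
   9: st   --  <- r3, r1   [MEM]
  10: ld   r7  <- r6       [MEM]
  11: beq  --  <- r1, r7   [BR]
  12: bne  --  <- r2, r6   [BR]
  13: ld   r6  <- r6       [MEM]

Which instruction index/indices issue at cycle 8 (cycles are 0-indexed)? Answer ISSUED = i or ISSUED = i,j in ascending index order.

ISSUED = 11

0. mul+sub @i0/i1  | dual
1. st @i2  | no-port MEM/MEM
2. ld @i3  | no-port MEM/MEM
3. ld @i4  | RAW r3
4. add+beq @i5/i6  | dual
5. ld+beq @i7/i8  | dual
6. st @i9  | no-port MEM/MEM
7. ld @i10  | RAW r7
8. beq @i11  | no-port BR/BR
9. bne+ld @i12/i13  | dual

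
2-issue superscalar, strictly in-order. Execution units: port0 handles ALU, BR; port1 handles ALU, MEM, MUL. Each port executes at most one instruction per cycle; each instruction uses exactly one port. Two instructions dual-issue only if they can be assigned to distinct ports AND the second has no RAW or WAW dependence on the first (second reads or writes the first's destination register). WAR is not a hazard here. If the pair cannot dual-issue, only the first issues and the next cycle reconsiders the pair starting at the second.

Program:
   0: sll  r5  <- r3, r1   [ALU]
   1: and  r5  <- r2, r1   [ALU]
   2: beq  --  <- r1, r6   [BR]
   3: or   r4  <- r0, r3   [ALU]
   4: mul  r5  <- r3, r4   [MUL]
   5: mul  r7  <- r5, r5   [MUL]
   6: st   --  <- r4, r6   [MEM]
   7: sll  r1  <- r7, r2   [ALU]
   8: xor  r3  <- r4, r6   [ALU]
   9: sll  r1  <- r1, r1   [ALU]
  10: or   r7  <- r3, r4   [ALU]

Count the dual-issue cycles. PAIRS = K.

c0: i0 sll  WAW r5
c1: i1+i2 and beq  2-wide
c2: i3 or  RAW r4
c3: i4 mul  no-port MUL/MUL
c4: i5 mul  no-port MUL/MEM
c5: i6+i7 st sll  2-wide
c6: i8+i9 xor sll  2-wide
c7: i10 or  tail

PAIRS = 3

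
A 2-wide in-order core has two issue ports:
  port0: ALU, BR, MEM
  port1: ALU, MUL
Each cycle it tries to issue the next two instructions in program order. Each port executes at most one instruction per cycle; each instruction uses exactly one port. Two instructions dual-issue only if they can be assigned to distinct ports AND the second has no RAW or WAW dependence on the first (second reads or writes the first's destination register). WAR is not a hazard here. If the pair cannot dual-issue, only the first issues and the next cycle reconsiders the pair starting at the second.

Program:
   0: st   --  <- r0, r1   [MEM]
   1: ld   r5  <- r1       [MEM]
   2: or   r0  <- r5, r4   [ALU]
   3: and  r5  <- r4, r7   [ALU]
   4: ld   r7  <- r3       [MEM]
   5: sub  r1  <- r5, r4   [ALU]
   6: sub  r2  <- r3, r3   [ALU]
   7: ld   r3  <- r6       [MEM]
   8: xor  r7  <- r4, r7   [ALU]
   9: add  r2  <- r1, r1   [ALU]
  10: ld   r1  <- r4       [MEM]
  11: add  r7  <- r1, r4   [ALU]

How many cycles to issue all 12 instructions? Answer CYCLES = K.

  cy0 -> i0 (st) no-port MEM/MEM
  cy1 -> i1 (ld) RAW r5
  cy2 -> i2+i3 (or/and) 2-wide
  cy3 -> i4+i5 (ld/sub) 2-wide
  cy4 -> i6+i7 (sub/ld) 2-wide
  cy5 -> i8+i9 (xor/add) 2-wide
  cy6 -> i10 (ld) RAW r1
  cy7 -> i11 (add) tail

CYCLES = 8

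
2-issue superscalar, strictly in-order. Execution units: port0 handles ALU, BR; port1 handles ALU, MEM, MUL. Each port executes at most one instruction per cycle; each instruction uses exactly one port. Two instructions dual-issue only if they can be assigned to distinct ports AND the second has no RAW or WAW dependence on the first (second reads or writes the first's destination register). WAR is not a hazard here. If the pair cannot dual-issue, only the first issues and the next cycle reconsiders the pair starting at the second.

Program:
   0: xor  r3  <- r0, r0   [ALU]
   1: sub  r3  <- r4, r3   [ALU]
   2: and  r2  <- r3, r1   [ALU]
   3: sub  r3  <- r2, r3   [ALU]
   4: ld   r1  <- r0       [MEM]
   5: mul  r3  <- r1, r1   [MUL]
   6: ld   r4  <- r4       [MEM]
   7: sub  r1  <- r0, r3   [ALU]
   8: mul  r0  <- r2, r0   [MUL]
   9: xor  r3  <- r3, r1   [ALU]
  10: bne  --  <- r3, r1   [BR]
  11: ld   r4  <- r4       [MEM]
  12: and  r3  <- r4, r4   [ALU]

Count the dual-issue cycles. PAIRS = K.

PAIRS = 4

t=0 i0:xor.ALU ; RAW+WAW r3
t=1 i1:sub.ALU ; RAW r3
t=2 i2:and.ALU ; RAW r2
t=3 i3,i4:sub.ALU ld.MEM ; pair
t=4 i5:mul.MUL ; no-port MUL/MEM
t=5 i6,i7:ld.MEM sub.ALU ; pair
t=6 i8,i9:mul.MUL xor.ALU ; pair
t=7 i10,i11:bne.BR ld.MEM ; pair
t=8 i12:and.ALU ; tail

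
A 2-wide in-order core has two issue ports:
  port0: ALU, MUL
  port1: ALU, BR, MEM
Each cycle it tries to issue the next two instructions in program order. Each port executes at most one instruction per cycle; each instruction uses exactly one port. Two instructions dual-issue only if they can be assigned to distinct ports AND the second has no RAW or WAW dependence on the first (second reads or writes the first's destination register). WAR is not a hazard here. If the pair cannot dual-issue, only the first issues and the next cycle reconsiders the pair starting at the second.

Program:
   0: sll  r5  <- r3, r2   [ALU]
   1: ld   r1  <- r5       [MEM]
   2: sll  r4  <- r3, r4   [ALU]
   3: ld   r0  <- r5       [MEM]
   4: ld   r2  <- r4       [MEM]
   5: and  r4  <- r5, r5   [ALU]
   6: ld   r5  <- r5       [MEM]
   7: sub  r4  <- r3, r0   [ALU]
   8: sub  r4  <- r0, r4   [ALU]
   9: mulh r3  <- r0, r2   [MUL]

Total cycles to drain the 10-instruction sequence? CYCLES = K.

CYCLES = 6

  cy0 -> i0 (sll) RAW r5
  cy1 -> i1/i2 (ld;sll) dual
  cy2 -> i3 (ld) no-port MEM/MEM
  cy3 -> i4/i5 (ld;and) dual
  cy4 -> i6/i7 (ld;sub) dual
  cy5 -> i8/i9 (sub;mulh) dual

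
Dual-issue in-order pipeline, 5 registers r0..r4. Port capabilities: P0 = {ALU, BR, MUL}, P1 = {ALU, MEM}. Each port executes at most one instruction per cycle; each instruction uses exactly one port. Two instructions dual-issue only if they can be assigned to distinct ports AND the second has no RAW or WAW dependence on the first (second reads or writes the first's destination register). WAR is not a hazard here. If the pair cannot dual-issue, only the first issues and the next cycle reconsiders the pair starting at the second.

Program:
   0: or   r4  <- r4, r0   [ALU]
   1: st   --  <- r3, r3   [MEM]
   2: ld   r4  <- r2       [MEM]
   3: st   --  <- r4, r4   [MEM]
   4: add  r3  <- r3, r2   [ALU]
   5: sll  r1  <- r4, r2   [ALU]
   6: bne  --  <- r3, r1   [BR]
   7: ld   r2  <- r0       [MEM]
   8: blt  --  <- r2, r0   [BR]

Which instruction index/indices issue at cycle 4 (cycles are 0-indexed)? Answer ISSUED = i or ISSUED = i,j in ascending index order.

ISSUED = 6,7

t=0 i0,i1:or st ; 2-wide
t=1 i2:ld ; no-port MEM/MEM
t=2 i3,i4:st add ; 2-wide
t=3 i5:sll ; RAW r1
t=4 i6,i7:bne ld ; 2-wide
t=5 i8:blt ; tail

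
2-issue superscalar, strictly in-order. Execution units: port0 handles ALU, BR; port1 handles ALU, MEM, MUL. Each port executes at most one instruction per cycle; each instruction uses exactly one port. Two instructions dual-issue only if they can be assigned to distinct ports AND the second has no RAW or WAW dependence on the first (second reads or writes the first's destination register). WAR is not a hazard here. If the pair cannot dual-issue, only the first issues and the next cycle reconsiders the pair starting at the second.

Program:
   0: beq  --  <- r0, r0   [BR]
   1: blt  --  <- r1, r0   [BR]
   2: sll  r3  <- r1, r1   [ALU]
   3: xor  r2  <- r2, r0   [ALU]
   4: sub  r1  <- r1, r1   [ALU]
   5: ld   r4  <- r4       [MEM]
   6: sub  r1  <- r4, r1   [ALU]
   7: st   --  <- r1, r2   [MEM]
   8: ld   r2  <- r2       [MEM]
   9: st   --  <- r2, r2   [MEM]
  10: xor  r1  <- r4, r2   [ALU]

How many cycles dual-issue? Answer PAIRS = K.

PAIRS = 3

  cy0 -> i0 (beq.BR) no-port BR/BR
  cy1 -> i1&i2 (blt.BR+sll.ALU) pair
  cy2 -> i3&i4 (xor.ALU+sub.ALU) pair
  cy3 -> i5 (ld.MEM) RAW r4
  cy4 -> i6 (sub.ALU) RAW r1
  cy5 -> i7 (st.MEM) no-port MEM/MEM
  cy6 -> i8 (ld.MEM) no-port MEM/MEM
  cy7 -> i9&i10 (st.MEM+xor.ALU) pair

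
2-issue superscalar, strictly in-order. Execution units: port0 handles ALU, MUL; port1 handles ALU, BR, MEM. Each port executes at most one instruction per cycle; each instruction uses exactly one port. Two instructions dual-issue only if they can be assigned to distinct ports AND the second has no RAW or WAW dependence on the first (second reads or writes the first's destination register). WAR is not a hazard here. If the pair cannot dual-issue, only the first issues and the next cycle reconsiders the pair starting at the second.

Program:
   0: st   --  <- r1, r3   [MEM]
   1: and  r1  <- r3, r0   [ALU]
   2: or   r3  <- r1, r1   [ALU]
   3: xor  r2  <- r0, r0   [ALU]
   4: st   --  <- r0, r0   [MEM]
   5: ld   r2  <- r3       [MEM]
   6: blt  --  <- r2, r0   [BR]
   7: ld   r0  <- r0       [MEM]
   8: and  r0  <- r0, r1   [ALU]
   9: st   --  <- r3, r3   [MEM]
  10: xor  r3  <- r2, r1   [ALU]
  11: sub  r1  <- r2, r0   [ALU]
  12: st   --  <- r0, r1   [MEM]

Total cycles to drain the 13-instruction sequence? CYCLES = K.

CYCLES = 9

#0 head=0: st.MEM+and.ALU i0+i1 2-wide
#1 head=2: or.ALU+xor.ALU i2+i3 2-wide
#2 head=4: st.MEM i4 no-port MEM/MEM
#3 head=5: ld.MEM i5 no-port MEM/BR
#4 head=6: blt.BR i6 no-port BR/MEM
#5 head=7: ld.MEM i7 RAW+WAW r0
#6 head=8: and.ALU+st.MEM i8+i9 2-wide
#7 head=10: xor.ALU+sub.ALU i10+i11 2-wide
#8 head=12: st.MEM i12 tail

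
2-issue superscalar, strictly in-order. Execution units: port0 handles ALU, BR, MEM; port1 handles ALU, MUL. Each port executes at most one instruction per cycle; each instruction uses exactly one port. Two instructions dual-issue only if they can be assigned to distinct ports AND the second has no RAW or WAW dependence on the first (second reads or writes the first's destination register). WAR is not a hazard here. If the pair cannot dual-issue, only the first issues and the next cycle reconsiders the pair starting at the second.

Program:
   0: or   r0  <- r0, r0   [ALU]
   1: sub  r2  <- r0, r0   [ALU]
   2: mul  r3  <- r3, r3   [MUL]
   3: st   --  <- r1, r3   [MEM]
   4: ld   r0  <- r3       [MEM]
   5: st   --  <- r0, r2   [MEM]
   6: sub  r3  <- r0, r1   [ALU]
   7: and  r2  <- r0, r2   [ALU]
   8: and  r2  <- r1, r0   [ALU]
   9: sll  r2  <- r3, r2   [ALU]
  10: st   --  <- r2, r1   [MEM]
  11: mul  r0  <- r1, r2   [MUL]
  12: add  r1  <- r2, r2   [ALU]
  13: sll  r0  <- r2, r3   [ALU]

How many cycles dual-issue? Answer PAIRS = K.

PAIRS = 4

c0: i0 or.ALU  RAW r0
c1: i1/i2 sub.ALU/mul.MUL  dual
c2: i3 st.MEM  no-port MEM/MEM
c3: i4 ld.MEM  no-port MEM/MEM
c4: i5/i6 st.MEM/sub.ALU  dual
c5: i7 and.ALU  WAW r2
c6: i8 and.ALU  RAW+WAW r2
c7: i9 sll.ALU  RAW r2
c8: i10/i11 st.MEM/mul.MUL  dual
c9: i12/i13 add.ALU/sll.ALU  dual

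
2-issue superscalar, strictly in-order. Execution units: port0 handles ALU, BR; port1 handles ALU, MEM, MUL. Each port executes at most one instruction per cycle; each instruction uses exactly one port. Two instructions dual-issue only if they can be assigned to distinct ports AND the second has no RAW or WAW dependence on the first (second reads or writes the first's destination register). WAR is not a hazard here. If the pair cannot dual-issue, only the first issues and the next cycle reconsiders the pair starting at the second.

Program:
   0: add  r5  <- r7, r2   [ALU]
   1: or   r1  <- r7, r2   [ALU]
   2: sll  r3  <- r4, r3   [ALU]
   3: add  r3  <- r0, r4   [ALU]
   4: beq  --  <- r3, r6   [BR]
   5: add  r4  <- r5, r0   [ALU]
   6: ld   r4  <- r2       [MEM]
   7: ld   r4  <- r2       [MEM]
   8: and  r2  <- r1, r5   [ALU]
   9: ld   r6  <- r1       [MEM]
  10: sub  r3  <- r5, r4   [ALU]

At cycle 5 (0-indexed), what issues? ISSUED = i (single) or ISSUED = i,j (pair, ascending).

c0: i0&i1 add.ALU/or.ALU  pair
c1: i2 sll.ALU  WAW r3
c2: i3 add.ALU  RAW r3
c3: i4&i5 beq.BR/add.ALU  pair
c4: i6 ld.MEM  no-port MEM/MEM
c5: i7&i8 ld.MEM/and.ALU  pair
c6: i9&i10 ld.MEM/sub.ALU  pair

ISSUED = 7,8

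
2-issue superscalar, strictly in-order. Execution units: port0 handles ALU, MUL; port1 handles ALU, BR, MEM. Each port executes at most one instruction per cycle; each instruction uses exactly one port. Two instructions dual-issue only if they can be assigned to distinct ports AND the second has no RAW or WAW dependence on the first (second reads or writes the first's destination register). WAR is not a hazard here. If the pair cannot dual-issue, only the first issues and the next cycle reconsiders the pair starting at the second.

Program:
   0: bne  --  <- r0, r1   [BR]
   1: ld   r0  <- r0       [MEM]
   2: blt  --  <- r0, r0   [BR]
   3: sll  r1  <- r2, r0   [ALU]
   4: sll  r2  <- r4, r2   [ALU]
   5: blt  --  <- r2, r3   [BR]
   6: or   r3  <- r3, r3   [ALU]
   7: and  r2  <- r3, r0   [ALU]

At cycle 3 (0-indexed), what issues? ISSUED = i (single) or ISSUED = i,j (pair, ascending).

ISSUED = 4

  cy0 -> i0 (bne) no-port BR/MEM
  cy1 -> i1 (ld) no-port MEM/BR
  cy2 -> i2&i3 (blt/sll) dual
  cy3 -> i4 (sll) RAW r2
  cy4 -> i5&i6 (blt/or) dual
  cy5 -> i7 (and) tail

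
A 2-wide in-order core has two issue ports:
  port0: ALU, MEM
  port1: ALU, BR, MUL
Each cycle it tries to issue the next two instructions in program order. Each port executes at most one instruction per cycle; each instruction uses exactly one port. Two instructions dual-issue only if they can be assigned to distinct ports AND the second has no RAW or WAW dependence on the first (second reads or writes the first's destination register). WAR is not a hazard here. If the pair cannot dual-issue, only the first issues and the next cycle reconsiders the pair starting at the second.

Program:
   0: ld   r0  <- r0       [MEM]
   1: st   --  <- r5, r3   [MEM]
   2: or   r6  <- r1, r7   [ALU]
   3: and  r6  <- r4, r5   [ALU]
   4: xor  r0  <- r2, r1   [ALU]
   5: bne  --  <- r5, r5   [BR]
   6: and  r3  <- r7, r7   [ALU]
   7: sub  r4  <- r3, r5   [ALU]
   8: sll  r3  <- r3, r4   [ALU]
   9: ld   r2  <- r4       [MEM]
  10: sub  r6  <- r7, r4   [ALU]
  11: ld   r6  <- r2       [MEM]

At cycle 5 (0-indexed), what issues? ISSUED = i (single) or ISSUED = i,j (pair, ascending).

[0] i0  ld  -- no-port MEM/MEM
[1] i1/i2  st;or  -- pair
[2] i3/i4  and;xor  -- pair
[3] i5/i6  bne;and  -- pair
[4] i7  sub  -- RAW r4
[5] i8/i9  sll;ld  -- pair
[6] i10  sub  -- WAW r6
[7] i11  ld  -- tail

ISSUED = 8,9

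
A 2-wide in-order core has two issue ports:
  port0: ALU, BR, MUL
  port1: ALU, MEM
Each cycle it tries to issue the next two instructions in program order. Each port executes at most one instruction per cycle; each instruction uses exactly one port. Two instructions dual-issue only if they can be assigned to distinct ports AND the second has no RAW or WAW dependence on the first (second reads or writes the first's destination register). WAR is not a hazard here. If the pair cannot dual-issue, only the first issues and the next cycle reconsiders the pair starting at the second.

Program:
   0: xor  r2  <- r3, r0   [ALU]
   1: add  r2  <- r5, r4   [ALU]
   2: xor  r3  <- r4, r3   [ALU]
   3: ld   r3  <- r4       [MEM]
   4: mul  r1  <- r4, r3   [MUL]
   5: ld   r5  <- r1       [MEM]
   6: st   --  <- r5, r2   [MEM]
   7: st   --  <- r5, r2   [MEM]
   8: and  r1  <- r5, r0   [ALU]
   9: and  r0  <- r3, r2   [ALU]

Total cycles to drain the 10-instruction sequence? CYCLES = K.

CYCLES = 8

c0: i0 xor  WAW r2
c1: i1+i2 add;xor  pair
c2: i3 ld  RAW r3
c3: i4 mul  RAW r1
c4: i5 ld  no-port MEM/MEM
c5: i6 st  no-port MEM/MEM
c6: i7+i8 st;and  pair
c7: i9 and  tail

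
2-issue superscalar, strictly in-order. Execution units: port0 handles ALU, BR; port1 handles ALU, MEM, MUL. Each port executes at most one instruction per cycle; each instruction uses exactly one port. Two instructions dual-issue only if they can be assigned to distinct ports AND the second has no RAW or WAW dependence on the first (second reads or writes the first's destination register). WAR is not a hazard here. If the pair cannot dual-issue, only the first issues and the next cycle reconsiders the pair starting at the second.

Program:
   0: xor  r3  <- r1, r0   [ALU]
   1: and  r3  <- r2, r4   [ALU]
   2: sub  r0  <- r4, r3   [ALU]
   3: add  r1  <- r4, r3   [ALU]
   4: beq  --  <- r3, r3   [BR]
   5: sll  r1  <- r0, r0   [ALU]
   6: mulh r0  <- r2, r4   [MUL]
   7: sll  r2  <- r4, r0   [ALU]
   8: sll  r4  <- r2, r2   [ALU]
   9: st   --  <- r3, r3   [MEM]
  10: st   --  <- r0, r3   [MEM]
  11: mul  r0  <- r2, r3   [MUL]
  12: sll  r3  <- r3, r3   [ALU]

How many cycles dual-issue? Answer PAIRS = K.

c0: i0 xor.ALU  WAW r3
c1: i1 and.ALU  RAW r3
c2: i2+i3 sub.ALU add.ALU  pair
c3: i4+i5 beq.BR sll.ALU  pair
c4: i6 mulh.MUL  RAW r0
c5: i7 sll.ALU  RAW r2
c6: i8+i9 sll.ALU st.MEM  pair
c7: i10 st.MEM  no-port MEM/MUL
c8: i11+i12 mul.MUL sll.ALU  pair

PAIRS = 4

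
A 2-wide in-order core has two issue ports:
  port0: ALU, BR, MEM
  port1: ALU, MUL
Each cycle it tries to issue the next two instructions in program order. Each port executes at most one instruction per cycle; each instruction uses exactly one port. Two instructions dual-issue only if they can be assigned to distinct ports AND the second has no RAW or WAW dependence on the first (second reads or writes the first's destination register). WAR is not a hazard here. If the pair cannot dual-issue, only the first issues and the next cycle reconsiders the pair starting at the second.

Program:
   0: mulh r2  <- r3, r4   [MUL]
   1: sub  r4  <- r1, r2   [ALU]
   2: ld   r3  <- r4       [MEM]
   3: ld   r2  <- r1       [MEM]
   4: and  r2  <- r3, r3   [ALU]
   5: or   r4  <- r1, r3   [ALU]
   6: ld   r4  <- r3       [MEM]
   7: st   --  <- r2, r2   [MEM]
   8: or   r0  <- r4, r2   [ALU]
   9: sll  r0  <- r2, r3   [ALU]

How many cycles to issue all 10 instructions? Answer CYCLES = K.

[0] i0  mulh  -- RAW r2
[1] i1  sub  -- RAW r4
[2] i2  ld  -- no-port MEM/MEM
[3] i3  ld  -- WAW r2
[4] i4/i5  and/or  -- pair
[5] i6  ld  -- no-port MEM/MEM
[6] i7/i8  st/or  -- pair
[7] i9  sll  -- tail

CYCLES = 8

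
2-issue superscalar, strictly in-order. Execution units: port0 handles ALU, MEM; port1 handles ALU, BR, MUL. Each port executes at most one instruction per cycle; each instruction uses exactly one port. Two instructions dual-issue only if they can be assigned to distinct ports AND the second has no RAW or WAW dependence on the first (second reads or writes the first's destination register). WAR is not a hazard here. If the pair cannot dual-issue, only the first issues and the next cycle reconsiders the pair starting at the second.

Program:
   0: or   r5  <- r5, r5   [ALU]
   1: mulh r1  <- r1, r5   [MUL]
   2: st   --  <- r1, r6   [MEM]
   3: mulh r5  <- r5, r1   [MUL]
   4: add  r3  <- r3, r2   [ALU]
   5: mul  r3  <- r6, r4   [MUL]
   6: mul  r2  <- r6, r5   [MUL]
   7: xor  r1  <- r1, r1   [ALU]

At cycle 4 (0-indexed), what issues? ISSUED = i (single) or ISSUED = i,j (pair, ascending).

ISSUED = 5

0. or.ALU @i0  | RAW r5
1. mulh.MUL @i1  | RAW r1
2. st.MEM;mulh.MUL @i2,i3  | 2-wide
3. add.ALU @i4  | WAW r3
4. mul.MUL @i5  | no-port MUL/MUL
5. mul.MUL;xor.ALU @i6,i7  | 2-wide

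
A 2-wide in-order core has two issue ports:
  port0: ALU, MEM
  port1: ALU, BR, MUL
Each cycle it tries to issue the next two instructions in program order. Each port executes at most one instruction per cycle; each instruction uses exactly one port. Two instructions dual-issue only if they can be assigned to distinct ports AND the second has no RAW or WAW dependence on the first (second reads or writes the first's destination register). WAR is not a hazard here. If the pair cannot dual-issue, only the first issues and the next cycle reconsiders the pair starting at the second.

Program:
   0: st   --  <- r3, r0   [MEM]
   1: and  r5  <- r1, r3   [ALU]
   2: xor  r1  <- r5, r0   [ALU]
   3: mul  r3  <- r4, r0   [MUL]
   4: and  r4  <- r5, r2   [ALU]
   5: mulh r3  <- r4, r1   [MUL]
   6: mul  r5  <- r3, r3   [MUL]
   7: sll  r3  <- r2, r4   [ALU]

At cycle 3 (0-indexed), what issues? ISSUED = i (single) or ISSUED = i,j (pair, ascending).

ISSUED = 5

#0 head=0: st/and i0&i1 2-wide
#1 head=2: xor/mul i2&i3 2-wide
#2 head=4: and i4 RAW r4
#3 head=5: mulh i5 no-port MUL/MUL
#4 head=6: mul/sll i6&i7 2-wide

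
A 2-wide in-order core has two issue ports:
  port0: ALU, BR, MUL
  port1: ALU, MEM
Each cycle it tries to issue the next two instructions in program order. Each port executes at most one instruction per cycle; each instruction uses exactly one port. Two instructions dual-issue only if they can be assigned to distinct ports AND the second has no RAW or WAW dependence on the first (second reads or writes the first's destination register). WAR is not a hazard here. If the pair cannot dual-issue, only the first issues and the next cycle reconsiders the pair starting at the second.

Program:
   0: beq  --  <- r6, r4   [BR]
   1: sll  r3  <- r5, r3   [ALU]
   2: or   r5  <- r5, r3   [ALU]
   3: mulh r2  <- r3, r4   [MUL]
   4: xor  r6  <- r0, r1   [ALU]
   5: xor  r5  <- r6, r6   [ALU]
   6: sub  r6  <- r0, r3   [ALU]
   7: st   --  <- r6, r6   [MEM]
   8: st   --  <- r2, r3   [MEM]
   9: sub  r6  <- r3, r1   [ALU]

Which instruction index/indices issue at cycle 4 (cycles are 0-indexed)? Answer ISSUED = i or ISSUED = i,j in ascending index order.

ISSUED = 7

  cy0 -> i0/i1 (beq sll) pair
  cy1 -> i2/i3 (or mulh) pair
  cy2 -> i4 (xor) RAW r6
  cy3 -> i5/i6 (xor sub) pair
  cy4 -> i7 (st) no-port MEM/MEM
  cy5 -> i8/i9 (st sub) pair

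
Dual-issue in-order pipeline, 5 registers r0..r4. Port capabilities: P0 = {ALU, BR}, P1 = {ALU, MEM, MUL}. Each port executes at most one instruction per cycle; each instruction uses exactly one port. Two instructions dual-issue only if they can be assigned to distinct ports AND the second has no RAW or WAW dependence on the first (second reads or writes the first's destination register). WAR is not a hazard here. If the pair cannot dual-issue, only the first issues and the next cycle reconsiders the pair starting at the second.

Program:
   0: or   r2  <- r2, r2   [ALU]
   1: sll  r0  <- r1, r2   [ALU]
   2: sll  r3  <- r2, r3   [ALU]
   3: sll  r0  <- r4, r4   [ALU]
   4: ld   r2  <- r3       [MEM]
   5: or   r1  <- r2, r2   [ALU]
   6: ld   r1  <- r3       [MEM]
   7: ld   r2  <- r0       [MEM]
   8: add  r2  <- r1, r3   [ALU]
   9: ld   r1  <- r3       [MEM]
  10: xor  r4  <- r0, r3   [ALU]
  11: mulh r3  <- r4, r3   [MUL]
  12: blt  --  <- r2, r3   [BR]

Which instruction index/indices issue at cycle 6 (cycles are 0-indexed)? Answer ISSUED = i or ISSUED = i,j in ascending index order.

ISSUED = 8,9

0. or @i0  | RAW r2
1. sll+sll @i1,i2  | 2-wide
2. sll+ld @i3,i4  | 2-wide
3. or @i5  | WAW r1
4. ld @i6  | no-port MEM/MEM
5. ld @i7  | WAW r2
6. add+ld @i8,i9  | 2-wide
7. xor @i10  | RAW r4
8. mulh @i11  | RAW r3
9. blt @i12  | tail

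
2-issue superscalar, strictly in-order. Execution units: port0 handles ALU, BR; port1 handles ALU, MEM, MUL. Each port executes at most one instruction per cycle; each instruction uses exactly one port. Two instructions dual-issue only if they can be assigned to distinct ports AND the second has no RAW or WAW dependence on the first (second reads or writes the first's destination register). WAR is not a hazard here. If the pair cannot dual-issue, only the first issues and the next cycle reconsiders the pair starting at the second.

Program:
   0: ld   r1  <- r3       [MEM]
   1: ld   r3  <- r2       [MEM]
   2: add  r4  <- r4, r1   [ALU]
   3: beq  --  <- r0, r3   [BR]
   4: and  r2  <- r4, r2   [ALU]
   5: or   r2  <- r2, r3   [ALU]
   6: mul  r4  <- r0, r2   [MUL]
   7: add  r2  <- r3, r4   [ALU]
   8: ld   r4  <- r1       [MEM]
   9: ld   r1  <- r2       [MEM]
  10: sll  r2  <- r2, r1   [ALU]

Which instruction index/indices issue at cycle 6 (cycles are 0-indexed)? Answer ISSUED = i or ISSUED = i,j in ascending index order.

t=0 i0:ld ; no-port MEM/MEM
t=1 i1/i2:ld add ; pair
t=2 i3/i4:beq and ; pair
t=3 i5:or ; RAW r2
t=4 i6:mul ; RAW r4
t=5 i7/i8:add ld ; pair
t=6 i9:ld ; RAW r1
t=7 i10:sll ; tail

ISSUED = 9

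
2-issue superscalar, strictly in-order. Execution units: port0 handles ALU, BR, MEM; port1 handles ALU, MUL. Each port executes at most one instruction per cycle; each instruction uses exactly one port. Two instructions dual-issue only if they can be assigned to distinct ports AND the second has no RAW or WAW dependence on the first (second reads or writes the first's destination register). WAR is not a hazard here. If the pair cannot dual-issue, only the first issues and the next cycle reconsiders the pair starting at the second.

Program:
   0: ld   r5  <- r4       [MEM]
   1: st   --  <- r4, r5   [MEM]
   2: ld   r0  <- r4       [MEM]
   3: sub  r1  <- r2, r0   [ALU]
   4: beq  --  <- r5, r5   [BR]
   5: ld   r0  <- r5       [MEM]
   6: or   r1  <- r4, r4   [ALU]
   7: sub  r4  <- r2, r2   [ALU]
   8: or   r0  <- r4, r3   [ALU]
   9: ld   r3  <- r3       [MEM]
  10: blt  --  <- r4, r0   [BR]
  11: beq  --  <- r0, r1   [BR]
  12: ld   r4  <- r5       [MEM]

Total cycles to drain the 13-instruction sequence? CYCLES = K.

CYCLES = 10

0. ld @i0  | no-port MEM/MEM
1. st @i1  | no-port MEM/MEM
2. ld @i2  | RAW r0
3. sub+beq @i3+i4  | pair
4. ld+or @i5+i6  | pair
5. sub @i7  | RAW r4
6. or+ld @i8+i9  | pair
7. blt @i10  | no-port BR/BR
8. beq @i11  | no-port BR/MEM
9. ld @i12  | tail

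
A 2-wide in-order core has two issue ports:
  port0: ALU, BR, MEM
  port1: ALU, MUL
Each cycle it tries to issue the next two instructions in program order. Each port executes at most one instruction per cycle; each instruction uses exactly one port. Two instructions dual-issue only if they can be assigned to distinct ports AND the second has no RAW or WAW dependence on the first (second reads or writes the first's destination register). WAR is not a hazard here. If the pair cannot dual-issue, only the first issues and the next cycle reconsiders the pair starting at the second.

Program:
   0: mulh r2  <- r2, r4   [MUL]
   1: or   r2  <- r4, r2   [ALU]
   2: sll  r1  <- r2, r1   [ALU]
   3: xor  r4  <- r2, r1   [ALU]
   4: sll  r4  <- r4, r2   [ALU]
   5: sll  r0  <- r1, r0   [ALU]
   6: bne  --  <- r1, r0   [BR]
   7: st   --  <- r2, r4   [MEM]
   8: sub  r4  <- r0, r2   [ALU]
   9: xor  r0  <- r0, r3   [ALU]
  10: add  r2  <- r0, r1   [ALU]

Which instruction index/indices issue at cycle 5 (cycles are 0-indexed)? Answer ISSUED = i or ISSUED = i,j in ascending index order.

t=0 i0:mulh ; RAW+WAW r2
t=1 i1:or ; RAW r2
t=2 i2:sll ; RAW r1
t=3 i3:xor ; RAW+WAW r4
t=4 i4+i5:sll sll ; dual
t=5 i6:bne ; no-port BR/MEM
t=6 i7+i8:st sub ; dual
t=7 i9:xor ; RAW r0
t=8 i10:add ; tail

ISSUED = 6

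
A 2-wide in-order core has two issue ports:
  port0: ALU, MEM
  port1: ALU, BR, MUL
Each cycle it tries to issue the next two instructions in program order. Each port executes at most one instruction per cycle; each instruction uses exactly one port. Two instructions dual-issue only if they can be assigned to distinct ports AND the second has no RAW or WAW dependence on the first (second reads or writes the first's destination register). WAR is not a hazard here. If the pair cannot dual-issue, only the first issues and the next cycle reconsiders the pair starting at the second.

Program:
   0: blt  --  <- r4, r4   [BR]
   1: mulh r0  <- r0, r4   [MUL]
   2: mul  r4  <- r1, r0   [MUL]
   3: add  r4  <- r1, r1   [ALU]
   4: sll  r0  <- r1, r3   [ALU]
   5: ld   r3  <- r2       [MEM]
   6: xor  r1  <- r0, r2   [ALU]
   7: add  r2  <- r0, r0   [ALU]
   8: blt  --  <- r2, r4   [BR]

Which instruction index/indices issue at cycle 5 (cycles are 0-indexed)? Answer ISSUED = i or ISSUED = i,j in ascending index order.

ISSUED = 7

t=0 i0:blt ; no-port BR/MUL
t=1 i1:mulh ; no-port MUL/MUL
t=2 i2:mul ; WAW r4
t=3 i3/i4:add sll ; 2-wide
t=4 i5/i6:ld xor ; 2-wide
t=5 i7:add ; RAW r2
t=6 i8:blt ; tail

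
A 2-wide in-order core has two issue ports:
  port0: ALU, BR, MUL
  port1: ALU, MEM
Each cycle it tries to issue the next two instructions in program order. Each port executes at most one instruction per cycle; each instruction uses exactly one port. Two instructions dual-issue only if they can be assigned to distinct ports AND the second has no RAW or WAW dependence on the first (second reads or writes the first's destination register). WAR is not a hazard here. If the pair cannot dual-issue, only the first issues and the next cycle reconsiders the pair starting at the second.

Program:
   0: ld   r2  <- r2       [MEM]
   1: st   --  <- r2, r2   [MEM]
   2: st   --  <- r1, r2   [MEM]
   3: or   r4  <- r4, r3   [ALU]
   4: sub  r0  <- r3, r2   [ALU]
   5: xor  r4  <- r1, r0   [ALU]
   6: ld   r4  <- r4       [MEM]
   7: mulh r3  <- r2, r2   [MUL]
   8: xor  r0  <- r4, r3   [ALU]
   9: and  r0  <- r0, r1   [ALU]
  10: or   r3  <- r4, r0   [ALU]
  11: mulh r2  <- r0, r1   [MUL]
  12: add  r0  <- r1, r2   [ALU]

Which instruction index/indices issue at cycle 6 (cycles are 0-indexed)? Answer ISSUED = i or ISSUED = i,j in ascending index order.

ISSUED = 8

[0] i0  ld  -- no-port MEM/MEM
[1] i1  st  -- no-port MEM/MEM
[2] i2+i3  st+or  -- pair
[3] i4  sub  -- RAW r0
[4] i5  xor  -- RAW+WAW r4
[5] i6+i7  ld+mulh  -- pair
[6] i8  xor  -- RAW+WAW r0
[7] i9  and  -- RAW r0
[8] i10+i11  or+mulh  -- pair
[9] i12  add  -- tail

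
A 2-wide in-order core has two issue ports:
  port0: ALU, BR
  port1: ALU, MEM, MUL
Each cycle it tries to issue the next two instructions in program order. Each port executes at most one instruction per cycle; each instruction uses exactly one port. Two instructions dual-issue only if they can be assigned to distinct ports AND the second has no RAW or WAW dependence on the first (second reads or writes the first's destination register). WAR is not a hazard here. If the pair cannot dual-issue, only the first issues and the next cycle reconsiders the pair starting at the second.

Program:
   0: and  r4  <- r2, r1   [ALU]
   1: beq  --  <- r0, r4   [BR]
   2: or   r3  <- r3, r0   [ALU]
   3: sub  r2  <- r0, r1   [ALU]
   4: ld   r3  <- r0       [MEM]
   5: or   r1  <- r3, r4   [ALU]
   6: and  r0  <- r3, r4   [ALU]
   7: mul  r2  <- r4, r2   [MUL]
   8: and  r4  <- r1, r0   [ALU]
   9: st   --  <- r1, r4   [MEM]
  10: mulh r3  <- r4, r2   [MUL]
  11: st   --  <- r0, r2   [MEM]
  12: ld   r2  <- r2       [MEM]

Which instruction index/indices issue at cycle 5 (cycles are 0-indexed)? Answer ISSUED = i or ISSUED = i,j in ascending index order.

ISSUED = 9

c0: i0 and.ALU  RAW r4
c1: i1&i2 beq.BR or.ALU  dual
c2: i3&i4 sub.ALU ld.MEM  dual
c3: i5&i6 or.ALU and.ALU  dual
c4: i7&i8 mul.MUL and.ALU  dual
c5: i9 st.MEM  no-port MEM/MUL
c6: i10 mulh.MUL  no-port MUL/MEM
c7: i11 st.MEM  no-port MEM/MEM
c8: i12 ld.MEM  tail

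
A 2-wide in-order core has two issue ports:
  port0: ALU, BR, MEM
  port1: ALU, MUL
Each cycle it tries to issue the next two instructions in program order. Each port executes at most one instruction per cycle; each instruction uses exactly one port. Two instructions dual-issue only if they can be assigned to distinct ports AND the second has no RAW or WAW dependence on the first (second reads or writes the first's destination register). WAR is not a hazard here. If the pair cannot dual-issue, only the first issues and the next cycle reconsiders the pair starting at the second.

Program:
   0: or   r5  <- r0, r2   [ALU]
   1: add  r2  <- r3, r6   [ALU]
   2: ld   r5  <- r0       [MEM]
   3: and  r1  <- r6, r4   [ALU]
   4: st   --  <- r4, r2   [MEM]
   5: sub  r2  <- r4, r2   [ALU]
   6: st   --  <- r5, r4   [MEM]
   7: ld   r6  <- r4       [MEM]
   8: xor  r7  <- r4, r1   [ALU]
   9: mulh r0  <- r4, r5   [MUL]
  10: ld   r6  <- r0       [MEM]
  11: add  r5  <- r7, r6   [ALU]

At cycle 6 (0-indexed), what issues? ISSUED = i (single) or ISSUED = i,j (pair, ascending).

ISSUED = 10

[0] i0/i1  or/add  -- pair
[1] i2/i3  ld/and  -- pair
[2] i4/i5  st/sub  -- pair
[3] i6  st  -- no-port MEM/MEM
[4] i7/i8  ld/xor  -- pair
[5] i9  mulh  -- RAW r0
[6] i10  ld  -- RAW r6
[7] i11  add  -- tail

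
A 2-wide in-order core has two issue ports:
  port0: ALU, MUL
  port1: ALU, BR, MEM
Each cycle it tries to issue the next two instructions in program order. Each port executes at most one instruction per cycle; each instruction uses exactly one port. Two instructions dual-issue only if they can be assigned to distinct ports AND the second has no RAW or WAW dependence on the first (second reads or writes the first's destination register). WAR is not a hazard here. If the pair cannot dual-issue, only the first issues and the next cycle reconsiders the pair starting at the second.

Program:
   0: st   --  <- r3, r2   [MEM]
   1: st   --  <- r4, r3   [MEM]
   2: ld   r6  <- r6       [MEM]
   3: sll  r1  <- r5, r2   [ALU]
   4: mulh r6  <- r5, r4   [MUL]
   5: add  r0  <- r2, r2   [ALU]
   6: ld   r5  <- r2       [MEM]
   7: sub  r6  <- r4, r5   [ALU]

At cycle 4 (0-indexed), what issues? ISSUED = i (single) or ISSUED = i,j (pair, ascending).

[0] i0  st  -- no-port MEM/MEM
[1] i1  st  -- no-port MEM/MEM
[2] i2,i3  ld;sll  -- dual
[3] i4,i5  mulh;add  -- dual
[4] i6  ld  -- RAW r5
[5] i7  sub  -- tail

ISSUED = 6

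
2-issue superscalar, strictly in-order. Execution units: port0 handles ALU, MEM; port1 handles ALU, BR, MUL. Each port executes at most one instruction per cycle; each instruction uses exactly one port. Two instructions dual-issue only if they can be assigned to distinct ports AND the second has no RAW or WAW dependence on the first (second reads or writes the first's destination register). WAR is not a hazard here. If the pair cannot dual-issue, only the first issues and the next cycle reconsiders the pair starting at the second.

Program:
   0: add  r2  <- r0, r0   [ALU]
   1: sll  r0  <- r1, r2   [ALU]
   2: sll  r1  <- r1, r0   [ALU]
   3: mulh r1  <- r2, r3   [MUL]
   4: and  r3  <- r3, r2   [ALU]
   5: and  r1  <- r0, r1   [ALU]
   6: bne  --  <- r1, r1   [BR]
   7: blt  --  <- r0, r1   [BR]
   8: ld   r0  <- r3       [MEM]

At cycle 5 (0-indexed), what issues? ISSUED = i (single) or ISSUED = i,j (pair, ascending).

  cy0 -> i0 (add) RAW r2
  cy1 -> i1 (sll) RAW r0
  cy2 -> i2 (sll) WAW r1
  cy3 -> i3,i4 (mulh+and) dual
  cy4 -> i5 (and) RAW r1
  cy5 -> i6 (bne) no-port BR/BR
  cy6 -> i7,i8 (blt+ld) dual

ISSUED = 6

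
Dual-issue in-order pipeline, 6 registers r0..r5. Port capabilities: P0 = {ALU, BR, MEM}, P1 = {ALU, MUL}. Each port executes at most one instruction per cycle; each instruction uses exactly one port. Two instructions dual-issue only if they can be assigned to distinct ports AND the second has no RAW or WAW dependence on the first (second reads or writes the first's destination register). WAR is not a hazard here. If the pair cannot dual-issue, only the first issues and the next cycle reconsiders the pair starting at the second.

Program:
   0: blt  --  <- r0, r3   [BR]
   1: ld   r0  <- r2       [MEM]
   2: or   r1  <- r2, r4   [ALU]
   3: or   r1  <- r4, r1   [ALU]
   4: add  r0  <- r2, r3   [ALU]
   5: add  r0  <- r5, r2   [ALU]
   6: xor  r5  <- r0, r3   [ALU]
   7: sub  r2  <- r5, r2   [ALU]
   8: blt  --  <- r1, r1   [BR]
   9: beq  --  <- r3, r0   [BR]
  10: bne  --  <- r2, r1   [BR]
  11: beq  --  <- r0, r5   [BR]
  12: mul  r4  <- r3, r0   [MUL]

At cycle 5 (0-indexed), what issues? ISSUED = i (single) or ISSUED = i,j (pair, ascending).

[0] i0  blt.BR  -- no-port BR/MEM
[1] i1,i2  ld.MEM;or.ALU  -- 2-wide
[2] i3,i4  or.ALU;add.ALU  -- 2-wide
[3] i5  add.ALU  -- RAW r0
[4] i6  xor.ALU  -- RAW r5
[5] i7,i8  sub.ALU;blt.BR  -- 2-wide
[6] i9  beq.BR  -- no-port BR/BR
[7] i10  bne.BR  -- no-port BR/BR
[8] i11,i12  beq.BR;mul.MUL  -- 2-wide

ISSUED = 7,8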